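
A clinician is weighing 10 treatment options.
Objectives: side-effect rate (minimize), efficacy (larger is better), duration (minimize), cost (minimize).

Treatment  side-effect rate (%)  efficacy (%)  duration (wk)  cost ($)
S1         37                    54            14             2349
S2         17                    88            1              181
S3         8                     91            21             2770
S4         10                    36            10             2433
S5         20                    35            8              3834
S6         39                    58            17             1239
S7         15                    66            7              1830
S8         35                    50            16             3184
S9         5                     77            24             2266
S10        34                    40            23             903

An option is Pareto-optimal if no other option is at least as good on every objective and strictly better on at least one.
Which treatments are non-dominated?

S1: dominated by S2 (side-effect rate 17≤37, efficacy 88≥54, duration 1≤14, cost 181≤2349).
S2: not dominated (best duration).
S3: not dominated (best efficacy).
S4: not dominated.
S5: dominated by S2 (side-effect rate 17≤20, efficacy 88≥35, duration 1≤8, cost 181≤3834).
S6: dominated by S2 (side-effect rate 17≤39, efficacy 88≥58, duration 1≤17, cost 181≤1239).
S7: not dominated.
S8: dominated by S2 (side-effect rate 17≤35, efficacy 88≥50, duration 1≤16, cost 181≤3184).
S9: not dominated (best side-effect rate).
S10: dominated by S2 (side-effect rate 17≤34, efficacy 88≥40, duration 1≤23, cost 181≤903).

S2, S3, S4, S7, S9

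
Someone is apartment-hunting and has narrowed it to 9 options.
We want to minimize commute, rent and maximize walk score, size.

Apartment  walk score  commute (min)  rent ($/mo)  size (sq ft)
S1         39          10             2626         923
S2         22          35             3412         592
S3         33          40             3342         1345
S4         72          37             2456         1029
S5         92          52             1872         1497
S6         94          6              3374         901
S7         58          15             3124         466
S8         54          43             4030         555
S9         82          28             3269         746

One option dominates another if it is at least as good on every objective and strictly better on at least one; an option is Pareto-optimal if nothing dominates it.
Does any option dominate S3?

S1: worse on size (923 vs 1345).
S2: worse on walk score (22 vs 33).
S4: worse on size (1029 vs 1345).
S5: worse on commute (52 vs 40).
S6: worse on rent (3374 vs 3342).
S7: worse on size (466 vs 1345).
S8: worse on commute (43 vs 40).
S9: worse on size (746 vs 1345).
No option is at least as good as S3 on every objective and strictly better on one.

No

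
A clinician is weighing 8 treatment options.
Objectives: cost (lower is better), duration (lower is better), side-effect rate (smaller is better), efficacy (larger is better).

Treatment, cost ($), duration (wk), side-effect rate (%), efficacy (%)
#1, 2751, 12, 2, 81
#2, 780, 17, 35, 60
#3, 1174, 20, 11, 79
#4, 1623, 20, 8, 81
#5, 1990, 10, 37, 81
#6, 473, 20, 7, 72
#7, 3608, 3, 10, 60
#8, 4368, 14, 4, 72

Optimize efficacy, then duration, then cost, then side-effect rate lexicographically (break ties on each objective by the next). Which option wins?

#5

First maximize efficacy: best is 81, kept {#1, #4, #5}.
Then minimize duration: best is 10, kept {#5}.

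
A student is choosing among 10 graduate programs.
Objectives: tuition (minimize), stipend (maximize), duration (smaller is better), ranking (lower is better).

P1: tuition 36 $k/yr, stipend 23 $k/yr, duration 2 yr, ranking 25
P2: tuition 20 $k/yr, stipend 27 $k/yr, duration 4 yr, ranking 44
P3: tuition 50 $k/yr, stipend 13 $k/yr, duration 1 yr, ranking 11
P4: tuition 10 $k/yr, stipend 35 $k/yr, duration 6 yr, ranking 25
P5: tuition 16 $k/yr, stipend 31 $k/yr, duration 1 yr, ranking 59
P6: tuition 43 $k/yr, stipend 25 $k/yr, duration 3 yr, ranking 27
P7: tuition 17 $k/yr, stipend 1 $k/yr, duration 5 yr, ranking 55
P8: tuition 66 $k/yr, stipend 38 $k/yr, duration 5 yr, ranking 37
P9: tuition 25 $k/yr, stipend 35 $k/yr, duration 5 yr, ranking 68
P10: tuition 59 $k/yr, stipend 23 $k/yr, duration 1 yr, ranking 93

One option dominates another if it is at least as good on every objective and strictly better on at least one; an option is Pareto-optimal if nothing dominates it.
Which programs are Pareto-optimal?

P1: not dominated.
P2: not dominated.
P3: not dominated (best ranking).
P4: not dominated (best tuition).
P5: not dominated.
P6: not dominated.
P7: not dominated.
P8: not dominated (best stipend).
P9: not dominated.
P10: dominated by P5 (tuition 16≤59, stipend 31≥23, duration 1≤1, ranking 59≤93).

P1, P2, P3, P4, P5, P6, P7, P8, P9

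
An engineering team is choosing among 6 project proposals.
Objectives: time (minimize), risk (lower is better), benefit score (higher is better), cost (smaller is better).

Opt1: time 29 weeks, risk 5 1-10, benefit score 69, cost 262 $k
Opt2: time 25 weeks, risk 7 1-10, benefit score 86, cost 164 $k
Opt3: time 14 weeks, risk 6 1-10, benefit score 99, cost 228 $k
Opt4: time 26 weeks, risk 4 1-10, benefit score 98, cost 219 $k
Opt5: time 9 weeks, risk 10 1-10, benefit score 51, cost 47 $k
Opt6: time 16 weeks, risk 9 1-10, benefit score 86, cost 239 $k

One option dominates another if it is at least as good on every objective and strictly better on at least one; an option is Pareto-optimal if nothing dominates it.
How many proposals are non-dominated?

4

Opt1: dominated by Opt4 (time 26≤29, risk 4≤5, benefit score 98≥69, cost 219≤262).
Opt2: not dominated.
Opt3: not dominated (best benefit score).
Opt4: not dominated (best risk).
Opt5: not dominated (best time).
Opt6: dominated by Opt3 (time 14≤16, risk 6≤9, benefit score 99≥86, cost 228≤239).
Pareto-optimal: Opt2, Opt3, Opt4, Opt5 → 4.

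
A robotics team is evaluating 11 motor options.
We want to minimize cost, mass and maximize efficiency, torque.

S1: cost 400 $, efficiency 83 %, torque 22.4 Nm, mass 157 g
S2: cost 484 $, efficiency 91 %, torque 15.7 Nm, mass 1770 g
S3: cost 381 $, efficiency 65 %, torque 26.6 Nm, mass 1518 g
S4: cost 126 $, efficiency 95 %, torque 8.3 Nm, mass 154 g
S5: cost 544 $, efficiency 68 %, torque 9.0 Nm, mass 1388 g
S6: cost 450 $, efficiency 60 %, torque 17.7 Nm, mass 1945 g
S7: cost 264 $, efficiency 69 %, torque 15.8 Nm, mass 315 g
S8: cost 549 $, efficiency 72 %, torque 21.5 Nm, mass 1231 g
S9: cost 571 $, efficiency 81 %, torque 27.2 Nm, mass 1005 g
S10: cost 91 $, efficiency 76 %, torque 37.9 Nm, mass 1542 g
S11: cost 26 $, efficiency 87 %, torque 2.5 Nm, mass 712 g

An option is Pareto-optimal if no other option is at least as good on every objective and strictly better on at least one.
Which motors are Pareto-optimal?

S1: not dominated.
S2: not dominated.
S3: not dominated.
S4: not dominated (best efficiency).
S5: dominated by S1 (cost 400≤544, efficiency 83≥68, torque 22.4≥9.0, mass 157≤1388).
S6: dominated by S1 (cost 400≤450, efficiency 83≥60, torque 22.4≥17.7, mass 157≤1945).
S7: not dominated.
S8: dominated by S1 (cost 400≤549, efficiency 83≥72, torque 22.4≥21.5, mass 157≤1231).
S9: not dominated.
S10: not dominated (best torque).
S11: not dominated (best cost).

S1, S2, S3, S4, S7, S9, S10, S11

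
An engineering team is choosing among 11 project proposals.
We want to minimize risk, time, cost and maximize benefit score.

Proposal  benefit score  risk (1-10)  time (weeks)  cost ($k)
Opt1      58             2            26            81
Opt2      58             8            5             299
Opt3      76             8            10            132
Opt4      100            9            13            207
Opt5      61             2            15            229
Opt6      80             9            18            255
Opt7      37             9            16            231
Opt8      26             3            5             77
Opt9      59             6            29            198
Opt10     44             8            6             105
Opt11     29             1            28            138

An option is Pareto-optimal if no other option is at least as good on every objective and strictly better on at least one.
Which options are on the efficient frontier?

Opt1, Opt2, Opt3, Opt4, Opt5, Opt8, Opt9, Opt10, Opt11

Opt1: not dominated.
Opt2: not dominated.
Opt3: not dominated.
Opt4: not dominated (best benefit score).
Opt5: not dominated.
Opt6: dominated by Opt4 (benefit score 100≥80, risk 9≤9, time 13≤18, cost 207≤255).
Opt7: dominated by Opt3 (benefit score 76≥37, risk 8≤9, time 10≤16, cost 132≤231).
Opt8: not dominated (best cost).
Opt9: not dominated.
Opt10: not dominated.
Opt11: not dominated (best risk).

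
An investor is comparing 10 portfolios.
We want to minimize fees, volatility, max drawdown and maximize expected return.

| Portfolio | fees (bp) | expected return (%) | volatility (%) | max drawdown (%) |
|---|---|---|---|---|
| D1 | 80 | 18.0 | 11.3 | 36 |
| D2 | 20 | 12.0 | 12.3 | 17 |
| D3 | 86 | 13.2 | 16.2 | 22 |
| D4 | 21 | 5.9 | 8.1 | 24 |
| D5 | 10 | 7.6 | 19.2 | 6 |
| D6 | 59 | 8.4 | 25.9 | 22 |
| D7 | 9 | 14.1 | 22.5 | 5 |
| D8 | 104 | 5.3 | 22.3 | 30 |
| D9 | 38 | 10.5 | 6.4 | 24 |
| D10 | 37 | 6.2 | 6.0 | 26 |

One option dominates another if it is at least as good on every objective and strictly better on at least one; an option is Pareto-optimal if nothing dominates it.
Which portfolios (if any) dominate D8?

D2: fees 20≤104, expected return 12.0≥5.3, volatility 12.3≤22.3, max drawdown 17≤30 — dominates D8.
D3: fees 86≤104, expected return 13.2≥5.3, volatility 16.2≤22.3, max drawdown 22≤30 — dominates D8.
D4: fees 21≤104, expected return 5.9≥5.3, volatility 8.1≤22.3, max drawdown 24≤30 — dominates D8.
D5: fees 10≤104, expected return 7.6≥5.3, volatility 19.2≤22.3, max drawdown 6≤30 — dominates D8.
D9: fees 38≤104, expected return 10.5≥5.3, volatility 6.4≤22.3, max drawdown 24≤30 — dominates D8.
D10: fees 37≤104, expected return 6.2≥5.3, volatility 6.0≤22.3, max drawdown 26≤30 — dominates D8.
Others (D1, D6, D7) are each worse than D8 on at least one objective.

D2, D3, D4, D5, D9, D10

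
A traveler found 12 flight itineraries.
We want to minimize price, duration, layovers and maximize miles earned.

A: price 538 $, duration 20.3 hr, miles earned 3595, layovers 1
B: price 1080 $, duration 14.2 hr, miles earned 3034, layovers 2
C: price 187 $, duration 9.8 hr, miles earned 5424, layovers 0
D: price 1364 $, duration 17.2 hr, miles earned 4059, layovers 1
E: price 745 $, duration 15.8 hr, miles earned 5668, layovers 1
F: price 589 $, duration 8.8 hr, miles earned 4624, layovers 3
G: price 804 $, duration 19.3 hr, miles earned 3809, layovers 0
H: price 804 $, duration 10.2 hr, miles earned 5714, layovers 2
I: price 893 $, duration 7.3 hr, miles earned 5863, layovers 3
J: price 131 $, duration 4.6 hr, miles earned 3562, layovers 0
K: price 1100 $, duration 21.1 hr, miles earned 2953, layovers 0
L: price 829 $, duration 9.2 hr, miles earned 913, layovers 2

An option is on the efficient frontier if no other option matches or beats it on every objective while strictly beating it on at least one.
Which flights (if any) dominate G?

C: price 187≤804, duration 9.8≤19.3, miles earned 5424≥3809, layovers 0≤0 — dominates G.
Others (A, B, D, E, F, H, I, J, K, L) are each worse than G on at least one objective.

C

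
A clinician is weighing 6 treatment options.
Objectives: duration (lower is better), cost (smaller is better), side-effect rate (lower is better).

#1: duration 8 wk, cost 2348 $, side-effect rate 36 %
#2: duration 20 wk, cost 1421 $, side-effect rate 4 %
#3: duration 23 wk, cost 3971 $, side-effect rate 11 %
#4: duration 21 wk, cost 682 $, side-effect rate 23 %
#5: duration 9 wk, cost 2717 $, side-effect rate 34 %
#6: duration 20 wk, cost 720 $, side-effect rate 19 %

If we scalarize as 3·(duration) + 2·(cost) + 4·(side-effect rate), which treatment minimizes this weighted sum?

#4

#1: 3·8 + 2·2348 + 4·36 = 4864
#2: 3·20 + 2·1421 + 4·4 = 2918
#3: 3·23 + 2·3971 + 4·11 = 8055
#4: 3·21 + 2·682 + 4·23 = 1519
#5: 3·9 + 2·2717 + 4·34 = 5597
#6: 3·20 + 2·720 + 4·19 = 1576
Lowest: #4 at 1519.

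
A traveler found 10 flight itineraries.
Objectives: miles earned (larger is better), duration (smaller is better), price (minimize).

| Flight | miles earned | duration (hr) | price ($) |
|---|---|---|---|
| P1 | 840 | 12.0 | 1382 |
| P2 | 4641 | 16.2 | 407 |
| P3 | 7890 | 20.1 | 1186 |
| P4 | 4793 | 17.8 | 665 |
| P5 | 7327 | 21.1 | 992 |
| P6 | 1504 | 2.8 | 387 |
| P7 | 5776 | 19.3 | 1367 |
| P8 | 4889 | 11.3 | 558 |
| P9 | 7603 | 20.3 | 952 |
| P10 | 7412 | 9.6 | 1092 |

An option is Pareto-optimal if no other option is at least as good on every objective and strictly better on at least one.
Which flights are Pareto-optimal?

P2, P3, P6, P8, P9, P10

P1: dominated by P6 (miles earned 1504≥840, duration 2.8≤12.0, price 387≤1382).
P2: not dominated.
P3: not dominated (best miles earned).
P4: dominated by P8 (miles earned 4889≥4793, duration 11.3≤17.8, price 558≤665).
P5: dominated by P9 (miles earned 7603≥7327, duration 20.3≤21.1, price 952≤992).
P6: not dominated (best duration).
P7: dominated by P10 (miles earned 7412≥5776, duration 9.6≤19.3, price 1092≤1367).
P8: not dominated.
P9: not dominated.
P10: not dominated.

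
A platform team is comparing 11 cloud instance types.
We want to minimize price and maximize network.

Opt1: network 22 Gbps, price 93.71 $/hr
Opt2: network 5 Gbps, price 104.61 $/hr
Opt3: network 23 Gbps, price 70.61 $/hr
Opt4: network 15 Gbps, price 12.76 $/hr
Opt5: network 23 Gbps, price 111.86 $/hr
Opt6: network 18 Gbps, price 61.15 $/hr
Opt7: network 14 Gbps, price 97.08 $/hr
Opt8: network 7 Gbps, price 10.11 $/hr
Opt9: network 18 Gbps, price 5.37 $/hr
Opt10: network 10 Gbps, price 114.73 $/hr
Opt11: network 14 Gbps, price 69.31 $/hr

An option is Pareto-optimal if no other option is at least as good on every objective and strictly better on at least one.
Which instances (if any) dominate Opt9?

Opt1: worse on price (93.71 vs 5.37).
Opt2: worse on network (5 vs 18).
Opt3: worse on price (70.61 vs 5.37).
Opt4: worse on network (15 vs 18).
Opt5: worse on price (111.86 vs 5.37).
Opt6: worse on price (61.15 vs 5.37).
Opt7: worse on network (14 vs 18).
Opt8: worse on network (7 vs 18).
Opt10: worse on network (10 vs 18).
Opt11: worse on network (14 vs 18).
No option dominates Opt9.

none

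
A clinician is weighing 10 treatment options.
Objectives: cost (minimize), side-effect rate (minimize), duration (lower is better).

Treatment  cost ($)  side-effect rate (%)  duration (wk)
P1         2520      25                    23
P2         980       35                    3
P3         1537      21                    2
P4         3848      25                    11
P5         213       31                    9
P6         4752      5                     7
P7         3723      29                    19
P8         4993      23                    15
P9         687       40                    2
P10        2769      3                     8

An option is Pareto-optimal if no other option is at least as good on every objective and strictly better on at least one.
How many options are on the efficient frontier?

6

P1: dominated by P3 (cost 1537≤2520, side-effect rate 21≤25, duration 2≤23).
P2: not dominated.
P3: not dominated.
P4: dominated by P3 (cost 1537≤3848, side-effect rate 21≤25, duration 2≤11).
P5: not dominated (best cost).
P6: not dominated.
P7: dominated by P3 (cost 1537≤3723, side-effect rate 21≤29, duration 2≤19).
P8: dominated by P3 (cost 1537≤4993, side-effect rate 21≤23, duration 2≤15).
P9: not dominated.
P10: not dominated (best side-effect rate).
Pareto-optimal: P2, P3, P5, P6, P9, P10 → 6.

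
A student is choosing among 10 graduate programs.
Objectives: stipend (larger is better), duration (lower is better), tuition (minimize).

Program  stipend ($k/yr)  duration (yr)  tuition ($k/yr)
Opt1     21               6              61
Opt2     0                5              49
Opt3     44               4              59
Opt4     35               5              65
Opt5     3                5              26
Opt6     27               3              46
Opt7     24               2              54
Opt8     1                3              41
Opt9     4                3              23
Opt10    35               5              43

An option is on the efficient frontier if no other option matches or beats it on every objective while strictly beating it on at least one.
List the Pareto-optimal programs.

Opt3, Opt6, Opt7, Opt9, Opt10

Opt1: dominated by Opt3 (stipend 44≥21, duration 4≤6, tuition 59≤61).
Opt2: dominated by Opt5 (stipend 3≥0, duration 5≤5, tuition 26≤49).
Opt3: not dominated (best stipend).
Opt4: dominated by Opt3 (stipend 44≥35, duration 4≤5, tuition 59≤65).
Opt5: dominated by Opt9 (stipend 4≥3, duration 3≤5, tuition 23≤26).
Opt6: not dominated.
Opt7: not dominated (best duration).
Opt8: dominated by Opt9 (stipend 4≥1, duration 3≤3, tuition 23≤41).
Opt9: not dominated (best tuition).
Opt10: not dominated.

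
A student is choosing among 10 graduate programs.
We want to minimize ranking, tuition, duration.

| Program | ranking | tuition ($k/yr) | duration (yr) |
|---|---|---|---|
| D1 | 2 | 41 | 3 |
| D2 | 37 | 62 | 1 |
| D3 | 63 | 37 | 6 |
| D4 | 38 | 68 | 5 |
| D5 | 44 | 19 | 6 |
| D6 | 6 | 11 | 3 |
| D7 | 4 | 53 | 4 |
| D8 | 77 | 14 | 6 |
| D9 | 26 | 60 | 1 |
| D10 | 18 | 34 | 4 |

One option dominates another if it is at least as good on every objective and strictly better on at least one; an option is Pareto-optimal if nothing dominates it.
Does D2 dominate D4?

D2 vs D4: ranking 37≤38, tuition 62≤68, duration 1≤5 — D2 is at least as good on every objective with at least one strict improvement.

Yes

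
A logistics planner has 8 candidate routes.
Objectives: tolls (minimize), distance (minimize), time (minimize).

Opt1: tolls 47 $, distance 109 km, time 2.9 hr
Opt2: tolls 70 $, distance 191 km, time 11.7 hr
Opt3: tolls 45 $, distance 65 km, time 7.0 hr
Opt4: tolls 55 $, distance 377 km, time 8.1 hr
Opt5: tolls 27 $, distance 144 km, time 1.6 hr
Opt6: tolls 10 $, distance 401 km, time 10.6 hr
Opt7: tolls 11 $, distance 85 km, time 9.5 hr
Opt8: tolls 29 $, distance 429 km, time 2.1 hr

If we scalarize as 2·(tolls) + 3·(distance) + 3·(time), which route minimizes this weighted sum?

Opt7

Opt1: 2·47 + 3·109 + 3·2.9 = 429.7
Opt2: 2·70 + 3·191 + 3·11.7 = 748.1
Opt3: 2·45 + 3·65 + 3·7.0 = 306.0
Opt4: 2·55 + 3·377 + 3·8.1 = 1265.3
Opt5: 2·27 + 3·144 + 3·1.6 = 490.8
Opt6: 2·10 + 3·401 + 3·10.6 = 1254.8
Opt7: 2·11 + 3·85 + 3·9.5 = 305.5
Opt8: 2·29 + 3·429 + 3·2.1 = 1351.3
Lowest: Opt7 at 305.5.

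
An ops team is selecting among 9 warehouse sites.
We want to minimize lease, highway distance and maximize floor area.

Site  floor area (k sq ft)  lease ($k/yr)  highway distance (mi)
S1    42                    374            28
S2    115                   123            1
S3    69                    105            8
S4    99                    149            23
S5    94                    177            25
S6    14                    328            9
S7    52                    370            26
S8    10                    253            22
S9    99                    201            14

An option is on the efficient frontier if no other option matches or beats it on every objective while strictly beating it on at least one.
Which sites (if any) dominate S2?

none

S1: worse on floor area (42 vs 115).
S3: worse on floor area (69 vs 115).
S4: worse on floor area (99 vs 115).
S5: worse on floor area (94 vs 115).
S6: worse on floor area (14 vs 115).
S7: worse on floor area (52 vs 115).
S8: worse on floor area (10 vs 115).
S9: worse on floor area (99 vs 115).
No option dominates S2.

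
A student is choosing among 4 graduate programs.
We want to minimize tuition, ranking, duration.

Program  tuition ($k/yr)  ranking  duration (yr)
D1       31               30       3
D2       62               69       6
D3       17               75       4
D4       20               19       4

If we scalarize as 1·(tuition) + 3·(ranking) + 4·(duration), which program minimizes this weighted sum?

D4

D1: 1·31 + 3·30 + 4·3 = 133
D2: 1·62 + 3·69 + 4·6 = 293
D3: 1·17 + 3·75 + 4·4 = 258
D4: 1·20 + 3·19 + 4·4 = 93
Lowest: D4 at 93.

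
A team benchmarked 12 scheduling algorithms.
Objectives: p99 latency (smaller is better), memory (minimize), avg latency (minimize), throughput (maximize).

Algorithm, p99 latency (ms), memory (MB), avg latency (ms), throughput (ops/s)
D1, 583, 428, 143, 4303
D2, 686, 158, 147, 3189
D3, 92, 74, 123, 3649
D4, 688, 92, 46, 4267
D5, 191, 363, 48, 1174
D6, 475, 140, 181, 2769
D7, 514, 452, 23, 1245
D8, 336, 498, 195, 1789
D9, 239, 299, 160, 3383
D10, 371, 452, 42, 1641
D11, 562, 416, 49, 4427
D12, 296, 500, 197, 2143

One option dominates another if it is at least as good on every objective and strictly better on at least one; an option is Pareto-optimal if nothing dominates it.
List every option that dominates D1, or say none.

D11: p99 latency 562≤583, memory 416≤428, avg latency 49≤143, throughput 4427≥4303 — dominates D1.
Others (D2, D3, D4, D5, D6, D7, D8, D9, D10, D12) are each worse than D1 on at least one objective.

D11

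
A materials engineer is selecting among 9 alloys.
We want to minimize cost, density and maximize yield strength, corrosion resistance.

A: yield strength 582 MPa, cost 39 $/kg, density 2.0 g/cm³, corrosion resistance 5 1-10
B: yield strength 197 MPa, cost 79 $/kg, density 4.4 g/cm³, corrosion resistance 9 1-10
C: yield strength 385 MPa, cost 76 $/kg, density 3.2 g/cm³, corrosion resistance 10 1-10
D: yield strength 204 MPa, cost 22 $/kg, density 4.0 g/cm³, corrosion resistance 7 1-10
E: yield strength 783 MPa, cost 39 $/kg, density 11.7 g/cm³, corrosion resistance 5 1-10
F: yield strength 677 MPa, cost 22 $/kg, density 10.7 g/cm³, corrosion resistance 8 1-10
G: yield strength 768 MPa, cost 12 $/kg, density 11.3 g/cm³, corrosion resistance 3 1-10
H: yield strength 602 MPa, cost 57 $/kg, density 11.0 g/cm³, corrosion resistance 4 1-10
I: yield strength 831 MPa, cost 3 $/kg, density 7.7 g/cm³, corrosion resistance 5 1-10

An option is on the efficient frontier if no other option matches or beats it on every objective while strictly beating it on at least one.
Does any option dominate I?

A: worse on yield strength (582 vs 831).
B: worse on yield strength (197 vs 831).
C: worse on yield strength (385 vs 831).
D: worse on yield strength (204 vs 831).
E: worse on yield strength (783 vs 831).
F: worse on yield strength (677 vs 831).
G: worse on yield strength (768 vs 831).
H: worse on yield strength (602 vs 831).
No option is at least as good as I on every objective and strictly better on one.

No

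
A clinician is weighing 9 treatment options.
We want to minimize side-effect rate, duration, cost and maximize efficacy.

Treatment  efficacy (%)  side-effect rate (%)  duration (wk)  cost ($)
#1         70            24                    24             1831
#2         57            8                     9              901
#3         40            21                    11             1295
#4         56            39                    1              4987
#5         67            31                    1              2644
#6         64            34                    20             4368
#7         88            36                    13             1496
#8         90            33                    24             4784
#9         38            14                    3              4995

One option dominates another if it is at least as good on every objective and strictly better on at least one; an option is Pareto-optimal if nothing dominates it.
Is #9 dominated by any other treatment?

No

#1: worse on side-effect rate (24 vs 14).
#2: worse on duration (9 vs 3).
#3: worse on side-effect rate (21 vs 14).
#4: worse on side-effect rate (39 vs 14).
#5: worse on side-effect rate (31 vs 14).
#6: worse on side-effect rate (34 vs 14).
#7: worse on side-effect rate (36 vs 14).
#8: worse on side-effect rate (33 vs 14).
No option is at least as good as #9 on every objective and strictly better on one.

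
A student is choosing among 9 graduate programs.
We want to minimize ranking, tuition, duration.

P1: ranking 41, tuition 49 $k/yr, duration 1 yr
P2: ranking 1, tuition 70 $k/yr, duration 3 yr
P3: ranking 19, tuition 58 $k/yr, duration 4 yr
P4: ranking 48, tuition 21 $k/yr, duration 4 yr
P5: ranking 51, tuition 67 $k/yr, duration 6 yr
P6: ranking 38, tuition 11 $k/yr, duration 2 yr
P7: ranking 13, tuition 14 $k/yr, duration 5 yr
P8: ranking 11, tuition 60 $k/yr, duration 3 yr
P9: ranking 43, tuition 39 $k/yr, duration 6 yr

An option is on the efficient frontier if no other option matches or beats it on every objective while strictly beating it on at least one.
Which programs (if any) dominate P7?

P1: worse on ranking (41 vs 13).
P2: worse on tuition (70 vs 14).
P3: worse on ranking (19 vs 13).
P4: worse on ranking (48 vs 13).
P5: worse on ranking (51 vs 13).
P6: worse on ranking (38 vs 13).
P8: worse on tuition (60 vs 14).
P9: worse on ranking (43 vs 13).
No option dominates P7.

none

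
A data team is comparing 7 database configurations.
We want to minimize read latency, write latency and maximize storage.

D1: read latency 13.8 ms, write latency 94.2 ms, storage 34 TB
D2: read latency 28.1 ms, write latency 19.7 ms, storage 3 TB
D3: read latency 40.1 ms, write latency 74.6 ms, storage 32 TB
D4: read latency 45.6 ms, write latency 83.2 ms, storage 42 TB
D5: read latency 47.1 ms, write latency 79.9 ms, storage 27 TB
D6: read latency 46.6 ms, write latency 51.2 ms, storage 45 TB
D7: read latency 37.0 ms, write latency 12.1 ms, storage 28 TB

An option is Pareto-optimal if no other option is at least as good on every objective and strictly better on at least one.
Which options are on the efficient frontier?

D1: not dominated (best read latency).
D2: not dominated.
D3: not dominated.
D4: not dominated.
D5: dominated by D3 (read latency 40.1≤47.1, write latency 74.6≤79.9, storage 32≥27).
D6: not dominated (best storage).
D7: not dominated (best write latency).

D1, D2, D3, D4, D6, D7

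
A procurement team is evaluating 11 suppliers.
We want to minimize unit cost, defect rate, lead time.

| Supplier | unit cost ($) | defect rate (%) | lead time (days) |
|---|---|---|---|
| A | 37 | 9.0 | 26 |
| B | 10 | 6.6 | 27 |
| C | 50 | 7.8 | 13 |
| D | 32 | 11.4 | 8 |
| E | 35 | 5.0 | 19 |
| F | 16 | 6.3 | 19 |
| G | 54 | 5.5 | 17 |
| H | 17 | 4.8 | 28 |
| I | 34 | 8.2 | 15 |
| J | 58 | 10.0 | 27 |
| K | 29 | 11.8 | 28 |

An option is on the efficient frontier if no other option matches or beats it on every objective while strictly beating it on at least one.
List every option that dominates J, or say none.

A: unit cost 37≤58, defect rate 9.0≤10.0, lead time 26≤27 — dominates J.
B: unit cost 10≤58, defect rate 6.6≤10.0, lead time 27≤27 — dominates J.
C: unit cost 50≤58, defect rate 7.8≤10.0, lead time 13≤27 — dominates J.
E: unit cost 35≤58, defect rate 5.0≤10.0, lead time 19≤27 — dominates J.
F: unit cost 16≤58, defect rate 6.3≤10.0, lead time 19≤27 — dominates J.
G: unit cost 54≤58, defect rate 5.5≤10.0, lead time 17≤27 — dominates J.
I: unit cost 34≤58, defect rate 8.2≤10.0, lead time 15≤27 — dominates J.
Others (D, H, K) are each worse than J on at least one objective.

A, B, C, E, F, G, I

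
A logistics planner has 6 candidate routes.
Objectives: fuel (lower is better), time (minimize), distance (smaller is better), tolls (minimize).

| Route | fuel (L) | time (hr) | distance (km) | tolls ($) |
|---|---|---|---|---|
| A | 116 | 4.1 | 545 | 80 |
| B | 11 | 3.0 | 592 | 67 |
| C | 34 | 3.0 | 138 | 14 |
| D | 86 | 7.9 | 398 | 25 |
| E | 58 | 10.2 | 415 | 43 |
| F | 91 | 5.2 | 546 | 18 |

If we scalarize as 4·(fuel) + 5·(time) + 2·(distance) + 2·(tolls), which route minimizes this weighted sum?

A: 4·116 + 5·4.1 + 2·545 + 2·80 = 1734.5
B: 4·11 + 5·3.0 + 2·592 + 2·67 = 1377.0
C: 4·34 + 5·3.0 + 2·138 + 2·14 = 455.0
D: 4·86 + 5·7.9 + 2·398 + 2·25 = 1229.5
E: 4·58 + 5·10.2 + 2·415 + 2·43 = 1199.0
F: 4·91 + 5·5.2 + 2·546 + 2·18 = 1518.0
Lowest: C at 455.0.

C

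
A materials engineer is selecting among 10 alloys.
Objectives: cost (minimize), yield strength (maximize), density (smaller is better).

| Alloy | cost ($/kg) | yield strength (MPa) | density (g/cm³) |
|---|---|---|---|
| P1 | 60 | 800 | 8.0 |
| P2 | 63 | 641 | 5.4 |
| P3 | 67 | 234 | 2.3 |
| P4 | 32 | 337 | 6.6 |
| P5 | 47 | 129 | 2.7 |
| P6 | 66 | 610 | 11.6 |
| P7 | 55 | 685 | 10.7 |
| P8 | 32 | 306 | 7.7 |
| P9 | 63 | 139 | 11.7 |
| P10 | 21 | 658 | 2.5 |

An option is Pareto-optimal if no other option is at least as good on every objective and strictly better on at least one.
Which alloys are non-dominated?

P1, P3, P7, P10

P1: not dominated (best yield strength).
P2: dominated by P10 (cost 21≤63, yield strength 658≥641, density 2.5≤5.4).
P3: not dominated (best density).
P4: dominated by P10 (cost 21≤32, yield strength 658≥337, density 2.5≤6.6).
P5: dominated by P10 (cost 21≤47, yield strength 658≥129, density 2.5≤2.7).
P6: dominated by P1 (cost 60≤66, yield strength 800≥610, density 8.0≤11.6).
P7: not dominated.
P8: dominated by P4 (cost 32≤32, yield strength 337≥306, density 6.6≤7.7).
P9: dominated by P1 (cost 60≤63, yield strength 800≥139, density 8.0≤11.7).
P10: not dominated (best cost).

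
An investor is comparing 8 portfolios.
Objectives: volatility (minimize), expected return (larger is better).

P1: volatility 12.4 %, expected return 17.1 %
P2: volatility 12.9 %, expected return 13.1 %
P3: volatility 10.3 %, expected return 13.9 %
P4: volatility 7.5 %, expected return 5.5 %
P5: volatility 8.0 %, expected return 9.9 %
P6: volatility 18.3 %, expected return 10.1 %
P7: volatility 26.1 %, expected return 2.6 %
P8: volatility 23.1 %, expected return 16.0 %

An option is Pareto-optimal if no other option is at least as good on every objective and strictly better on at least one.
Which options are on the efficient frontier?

P1, P3, P4, P5

P1: not dominated (best expected return).
P2: dominated by P1 (volatility 12.4≤12.9, expected return 17.1≥13.1).
P3: not dominated.
P4: not dominated (best volatility).
P5: not dominated.
P6: dominated by P1 (volatility 12.4≤18.3, expected return 17.1≥10.1).
P7: dominated by P1 (volatility 12.4≤26.1, expected return 17.1≥2.6).
P8: dominated by P1 (volatility 12.4≤23.1, expected return 17.1≥16.0).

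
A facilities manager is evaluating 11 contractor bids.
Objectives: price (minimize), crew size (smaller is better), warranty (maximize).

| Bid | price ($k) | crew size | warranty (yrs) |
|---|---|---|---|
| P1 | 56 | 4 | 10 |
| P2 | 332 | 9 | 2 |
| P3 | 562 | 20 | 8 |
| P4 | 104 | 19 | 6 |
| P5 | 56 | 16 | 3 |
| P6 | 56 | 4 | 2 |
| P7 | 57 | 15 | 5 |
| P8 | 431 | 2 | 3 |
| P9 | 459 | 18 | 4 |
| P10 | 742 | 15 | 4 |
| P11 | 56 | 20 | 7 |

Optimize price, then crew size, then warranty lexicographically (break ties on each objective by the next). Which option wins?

First minimize price: best is 56, kept {P1, P5, P6, P11}.
Then minimize crew size: best is 4, kept {P1, P6}.
Then maximize warranty: best is 10, kept {P1}.

P1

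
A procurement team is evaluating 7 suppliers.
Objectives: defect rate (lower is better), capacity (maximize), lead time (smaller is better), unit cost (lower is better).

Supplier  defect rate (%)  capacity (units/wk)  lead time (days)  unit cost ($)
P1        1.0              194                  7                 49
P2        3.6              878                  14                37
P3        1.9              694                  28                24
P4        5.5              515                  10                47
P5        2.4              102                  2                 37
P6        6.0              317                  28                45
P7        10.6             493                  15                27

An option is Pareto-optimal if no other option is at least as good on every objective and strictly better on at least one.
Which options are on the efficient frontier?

P1: not dominated (best defect rate).
P2: not dominated (best capacity).
P3: not dominated (best unit cost).
P4: not dominated.
P5: not dominated (best lead time).
P6: dominated by P2 (defect rate 3.6≤6.0, capacity 878≥317, lead time 14≤28, unit cost 37≤45).
P7: not dominated.

P1, P2, P3, P4, P5, P7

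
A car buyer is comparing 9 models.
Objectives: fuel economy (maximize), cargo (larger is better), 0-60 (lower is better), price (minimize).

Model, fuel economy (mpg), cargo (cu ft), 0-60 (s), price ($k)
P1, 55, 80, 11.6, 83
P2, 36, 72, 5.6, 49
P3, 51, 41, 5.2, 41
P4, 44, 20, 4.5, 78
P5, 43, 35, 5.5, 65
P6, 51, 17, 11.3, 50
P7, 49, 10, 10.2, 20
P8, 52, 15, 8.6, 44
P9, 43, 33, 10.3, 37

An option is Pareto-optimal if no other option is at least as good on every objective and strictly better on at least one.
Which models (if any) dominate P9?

P1: worse on 0-60 (11.6 vs 10.3).
P2: worse on fuel economy (36 vs 43).
P3: worse on price (41 vs 37).
P4: worse on cargo (20 vs 33).
P5: worse on price (65 vs 37).
P6: worse on cargo (17 vs 33).
P7: worse on cargo (10 vs 33).
P8: worse on cargo (15 vs 33).
No option dominates P9.

none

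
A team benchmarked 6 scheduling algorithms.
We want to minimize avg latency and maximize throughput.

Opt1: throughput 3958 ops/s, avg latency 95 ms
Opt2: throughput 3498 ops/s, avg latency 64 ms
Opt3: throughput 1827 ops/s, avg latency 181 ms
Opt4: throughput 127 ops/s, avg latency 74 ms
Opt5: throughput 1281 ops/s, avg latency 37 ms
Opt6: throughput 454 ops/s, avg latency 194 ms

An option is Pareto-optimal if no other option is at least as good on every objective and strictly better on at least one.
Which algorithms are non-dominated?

Opt1: not dominated (best throughput).
Opt2: not dominated.
Opt3: dominated by Opt1 (throughput 3958≥1827, avg latency 95≤181).
Opt4: dominated by Opt2 (throughput 3498≥127, avg latency 64≤74).
Opt5: not dominated (best avg latency).
Opt6: dominated by Opt1 (throughput 3958≥454, avg latency 95≤194).

Opt1, Opt2, Opt5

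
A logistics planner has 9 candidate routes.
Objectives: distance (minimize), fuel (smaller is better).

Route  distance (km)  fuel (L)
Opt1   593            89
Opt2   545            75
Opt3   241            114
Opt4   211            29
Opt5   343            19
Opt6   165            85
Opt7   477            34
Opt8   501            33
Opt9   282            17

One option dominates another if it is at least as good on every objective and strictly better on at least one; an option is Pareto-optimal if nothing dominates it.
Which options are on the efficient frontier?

Opt1: dominated by Opt2 (distance 545≤593, fuel 75≤89).
Opt2: dominated by Opt4 (distance 211≤545, fuel 29≤75).
Opt3: dominated by Opt4 (distance 211≤241, fuel 29≤114).
Opt4: not dominated.
Opt5: dominated by Opt9 (distance 282≤343, fuel 17≤19).
Opt6: not dominated (best distance).
Opt7: dominated by Opt4 (distance 211≤477, fuel 29≤34).
Opt8: dominated by Opt4 (distance 211≤501, fuel 29≤33).
Opt9: not dominated (best fuel).

Opt4, Opt6, Opt9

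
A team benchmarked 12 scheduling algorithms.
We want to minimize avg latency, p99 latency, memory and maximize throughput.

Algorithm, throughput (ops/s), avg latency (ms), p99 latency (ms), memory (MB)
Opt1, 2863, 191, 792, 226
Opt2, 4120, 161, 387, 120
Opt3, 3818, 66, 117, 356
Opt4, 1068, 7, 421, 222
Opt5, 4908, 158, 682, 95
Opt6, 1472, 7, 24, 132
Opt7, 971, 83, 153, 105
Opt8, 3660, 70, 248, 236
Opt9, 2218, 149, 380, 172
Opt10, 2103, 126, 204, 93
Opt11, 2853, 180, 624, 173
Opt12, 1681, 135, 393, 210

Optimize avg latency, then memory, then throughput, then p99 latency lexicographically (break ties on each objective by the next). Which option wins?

Opt6

First minimize avg latency: best is 7, kept {Opt4, Opt6}.
Then minimize memory: best is 132, kept {Opt6}.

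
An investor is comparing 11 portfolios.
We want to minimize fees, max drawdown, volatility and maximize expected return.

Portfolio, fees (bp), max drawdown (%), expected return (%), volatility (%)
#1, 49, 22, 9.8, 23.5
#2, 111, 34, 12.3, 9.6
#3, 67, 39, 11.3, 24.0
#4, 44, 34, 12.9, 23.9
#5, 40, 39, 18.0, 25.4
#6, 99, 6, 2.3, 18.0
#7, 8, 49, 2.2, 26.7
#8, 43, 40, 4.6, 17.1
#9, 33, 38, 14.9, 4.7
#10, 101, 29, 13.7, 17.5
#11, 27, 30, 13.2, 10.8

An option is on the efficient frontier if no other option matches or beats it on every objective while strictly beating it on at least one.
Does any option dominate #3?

Yes

#4 vs #3: fees 44≤67, max drawdown 34≤39, expected return 12.9≥11.3, volatility 23.9≤24.0 — #4 is at least as good on every objective and strictly better on at least one, so #4 dominates #3.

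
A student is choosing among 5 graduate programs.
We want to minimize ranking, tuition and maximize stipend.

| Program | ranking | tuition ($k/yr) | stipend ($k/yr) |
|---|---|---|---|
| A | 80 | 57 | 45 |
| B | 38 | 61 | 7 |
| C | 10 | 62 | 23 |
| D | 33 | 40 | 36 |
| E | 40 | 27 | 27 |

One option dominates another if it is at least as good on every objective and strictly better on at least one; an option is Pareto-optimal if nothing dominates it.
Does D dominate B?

Yes

D vs B: ranking 33≤38, tuition 40≤61, stipend 36≥7 — D is at least as good on every objective with at least one strict improvement.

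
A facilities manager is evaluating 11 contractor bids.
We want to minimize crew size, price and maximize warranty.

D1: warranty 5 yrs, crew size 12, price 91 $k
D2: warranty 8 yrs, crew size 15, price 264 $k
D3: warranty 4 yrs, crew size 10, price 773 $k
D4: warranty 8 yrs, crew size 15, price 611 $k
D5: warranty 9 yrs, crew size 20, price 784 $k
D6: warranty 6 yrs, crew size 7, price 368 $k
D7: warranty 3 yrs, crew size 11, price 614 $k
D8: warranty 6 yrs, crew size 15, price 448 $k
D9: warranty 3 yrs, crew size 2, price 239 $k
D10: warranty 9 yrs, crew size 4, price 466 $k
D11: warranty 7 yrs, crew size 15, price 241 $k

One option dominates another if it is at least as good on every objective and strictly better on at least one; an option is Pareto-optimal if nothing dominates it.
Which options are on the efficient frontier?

D1: not dominated (best price).
D2: not dominated.
D3: dominated by D6 (warranty 6≥4, crew size 7≤10, price 368≤773).
D4: dominated by D2 (warranty 8≥8, crew size 15≤15, price 264≤611).
D5: dominated by D10 (warranty 9≥9, crew size 4≤20, price 466≤784).
D6: not dominated.
D7: dominated by D6 (warranty 6≥3, crew size 7≤11, price 368≤614).
D8: dominated by D2 (warranty 8≥6, crew size 15≤15, price 264≤448).
D9: not dominated (best crew size).
D10: not dominated.
D11: not dominated.

D1, D2, D6, D9, D10, D11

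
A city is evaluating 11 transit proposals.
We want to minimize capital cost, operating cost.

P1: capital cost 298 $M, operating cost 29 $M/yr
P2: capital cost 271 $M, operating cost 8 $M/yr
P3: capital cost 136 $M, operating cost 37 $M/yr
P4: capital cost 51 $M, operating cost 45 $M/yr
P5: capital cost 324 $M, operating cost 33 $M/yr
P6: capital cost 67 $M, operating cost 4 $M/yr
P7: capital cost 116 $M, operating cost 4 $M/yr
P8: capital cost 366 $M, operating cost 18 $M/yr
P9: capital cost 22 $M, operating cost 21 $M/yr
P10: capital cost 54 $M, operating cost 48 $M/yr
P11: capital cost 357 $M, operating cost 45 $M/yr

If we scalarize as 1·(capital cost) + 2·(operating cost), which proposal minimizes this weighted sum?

P1: 1·298 + 2·29 = 356
P2: 1·271 + 2·8 = 287
P3: 1·136 + 2·37 = 210
P4: 1·51 + 2·45 = 141
P5: 1·324 + 2·33 = 390
P6: 1·67 + 2·4 = 75
P7: 1·116 + 2·4 = 124
P8: 1·366 + 2·18 = 402
P9: 1·22 + 2·21 = 64
P10: 1·54 + 2·48 = 150
P11: 1·357 + 2·45 = 447
Lowest: P9 at 64.

P9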